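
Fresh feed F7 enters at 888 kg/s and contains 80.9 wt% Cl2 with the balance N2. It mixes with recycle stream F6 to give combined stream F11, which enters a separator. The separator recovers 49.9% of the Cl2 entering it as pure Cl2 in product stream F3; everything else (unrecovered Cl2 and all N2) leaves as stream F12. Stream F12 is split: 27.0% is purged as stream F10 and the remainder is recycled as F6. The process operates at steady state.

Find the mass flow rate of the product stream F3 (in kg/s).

Cl2 in F11: m_A = 888×0.809 + (1−0.270)·(1−0.499)·m_A, so m_A = 718.39/0.6343 = 1132.6 kg/s.
Product F3 = 0.499×1132.6 = 565.18 kg/s.

565.2 kg/s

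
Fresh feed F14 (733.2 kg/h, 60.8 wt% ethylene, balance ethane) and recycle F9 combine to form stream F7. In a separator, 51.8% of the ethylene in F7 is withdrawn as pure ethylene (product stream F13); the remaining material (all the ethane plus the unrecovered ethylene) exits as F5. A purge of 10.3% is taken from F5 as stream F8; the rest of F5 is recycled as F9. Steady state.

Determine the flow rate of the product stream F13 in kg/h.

ethylene in F7: m_A = 733.2×0.608 + (1−0.103)·(1−0.518)·m_A, so m_A = 445.79/0.5676 = 785.32 kg/h.
Product F13 = 0.518×785.32 = 406.8 kg/h.

406.8 kg/h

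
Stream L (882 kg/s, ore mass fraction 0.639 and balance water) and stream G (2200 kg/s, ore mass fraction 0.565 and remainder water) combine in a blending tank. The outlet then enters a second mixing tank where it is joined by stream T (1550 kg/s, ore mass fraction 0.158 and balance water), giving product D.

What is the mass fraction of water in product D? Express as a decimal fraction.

Overall, product flow = 4632 kg/s.
water in = 882×0.361 + 2200×0.435 + 1550×0.842 = 2580.5 kg/s.
water fraction in D = 0.557.

0.557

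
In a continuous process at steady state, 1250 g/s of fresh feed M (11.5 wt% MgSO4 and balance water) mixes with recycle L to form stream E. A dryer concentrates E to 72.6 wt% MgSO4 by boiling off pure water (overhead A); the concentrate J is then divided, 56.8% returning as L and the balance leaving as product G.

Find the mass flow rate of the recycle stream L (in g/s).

260.3 g/s

Overall MgSO4 balance (none leaves overhead): MgSO4 in fresh feed = MgSO4 in product, i.e. 1250×0.115 = (1−0.568)·J·0.726.
J = 143.75/(0.726×0.432) = 458.34 g/s.
Recycle L = 0.568×458.34 = 260.34 g/s.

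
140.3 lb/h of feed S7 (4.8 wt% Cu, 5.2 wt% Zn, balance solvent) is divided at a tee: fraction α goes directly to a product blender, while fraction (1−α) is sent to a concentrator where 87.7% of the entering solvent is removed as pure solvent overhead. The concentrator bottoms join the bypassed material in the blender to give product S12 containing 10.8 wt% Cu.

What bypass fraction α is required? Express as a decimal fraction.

All 140.3×0.048 = 6.7344 lb/h of Cu reaches S12, so S12 = 6.7344/0.108 = 62.356 lb/h and vapour = 77.944 lb/h.
The evaporator receives (1−α)·140.3 of feed at 0.900 solvent and removes 0.877 of that solvent:
0.877×0.900×(1−α)×140.3 = 77.944
(1−α) = 77.944/110.74 = 0.7039;  α = 0.2961.

0.296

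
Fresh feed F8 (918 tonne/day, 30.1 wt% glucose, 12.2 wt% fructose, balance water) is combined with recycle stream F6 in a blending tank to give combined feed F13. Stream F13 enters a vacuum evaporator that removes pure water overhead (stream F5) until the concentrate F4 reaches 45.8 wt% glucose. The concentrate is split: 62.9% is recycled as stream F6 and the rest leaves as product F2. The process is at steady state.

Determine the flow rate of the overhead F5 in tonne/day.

314.7 tonne/day

Overall glucose balance (none leaves overhead): glucose in fresh feed = glucose in product, i.e. 918×0.301 = (1−0.629)·F4·0.458.
F4 = 276.32/(0.458×0.371) = 1626.2 tonne/day.
Recycle F6 = 0.629×1626.2 = 1022.9 tonne/day.
Combined feed F13 = 918 + 1022.9 = 1940.9 tonne/day.
Overhead F5 = F13 − F4 = 1940.9 − 1626.2 = 314.69 tonne/day.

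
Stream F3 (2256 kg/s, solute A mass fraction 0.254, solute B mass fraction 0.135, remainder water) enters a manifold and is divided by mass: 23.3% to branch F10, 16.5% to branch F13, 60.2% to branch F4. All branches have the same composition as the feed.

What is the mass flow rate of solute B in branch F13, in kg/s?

Branch F13 total = 0.165×2256 = 372.24 kg/s.
solute B in F13 = 0.135×372.24 = 50.252 kg/s.

50.25 kg/s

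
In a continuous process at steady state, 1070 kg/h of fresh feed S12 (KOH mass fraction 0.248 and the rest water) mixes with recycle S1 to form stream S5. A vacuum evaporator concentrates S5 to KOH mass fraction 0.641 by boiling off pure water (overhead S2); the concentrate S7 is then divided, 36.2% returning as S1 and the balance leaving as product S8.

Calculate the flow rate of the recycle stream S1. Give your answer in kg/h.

Overall KOH balance (none leaves overhead): KOH in fresh feed = KOH in product, i.e. 1070×0.248 = (1−0.362)·S7·0.641.
S7 = 265.36/(0.641×0.638) = 648.87 kg/h.
Recycle S1 = 0.362×648.87 = 234.89 kg/h.

234.9 kg/h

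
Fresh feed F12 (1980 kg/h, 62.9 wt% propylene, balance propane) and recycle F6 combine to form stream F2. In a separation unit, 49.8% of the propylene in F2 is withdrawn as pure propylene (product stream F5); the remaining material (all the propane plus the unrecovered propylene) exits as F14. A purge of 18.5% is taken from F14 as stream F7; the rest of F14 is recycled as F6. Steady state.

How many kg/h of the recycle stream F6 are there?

4098 kg/h

propane enters only via F12 and leaves only via the purge: 1980×0.371 = 0.185×(propane in F14), and the separation unit passes all propane, so propane in F2 = propane in F14 = 3970.7 kg/h.
propylene in F2: m_A = 1980×0.629 + (1−0.185)·(1−0.498)·m_A, so m_A = 1245.4/0.5909 = 2107.8 kg/h.
F14 = (1−0.498)×2107.8 + 3970.7 = 5028.8 kg/h.
Recycle F6 = (1−0.185)×5028.8 = 4098.5 kg/h.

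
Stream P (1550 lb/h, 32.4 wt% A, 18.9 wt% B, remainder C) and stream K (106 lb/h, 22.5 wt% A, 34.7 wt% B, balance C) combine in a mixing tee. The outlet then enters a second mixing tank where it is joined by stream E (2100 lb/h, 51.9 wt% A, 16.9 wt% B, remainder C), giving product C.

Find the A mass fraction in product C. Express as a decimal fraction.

0.430

Overall, product flow = 3756 lb/h.
A in = 1550×0.324 + 106×0.225 + 2100×0.519 = 1616 lb/h.
A fraction in C = 0.430.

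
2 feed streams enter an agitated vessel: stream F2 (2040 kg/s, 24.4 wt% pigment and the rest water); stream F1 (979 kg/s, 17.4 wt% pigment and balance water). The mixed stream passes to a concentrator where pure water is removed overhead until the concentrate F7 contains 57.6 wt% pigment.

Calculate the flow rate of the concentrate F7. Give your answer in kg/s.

pigment entering = 2040×0.244 + 979×0.174 = 668.11 kg/s.
All pigment reports to F7, so F7 = 668.11/0.576 = 1159.9 kg/s.

1160 kg/s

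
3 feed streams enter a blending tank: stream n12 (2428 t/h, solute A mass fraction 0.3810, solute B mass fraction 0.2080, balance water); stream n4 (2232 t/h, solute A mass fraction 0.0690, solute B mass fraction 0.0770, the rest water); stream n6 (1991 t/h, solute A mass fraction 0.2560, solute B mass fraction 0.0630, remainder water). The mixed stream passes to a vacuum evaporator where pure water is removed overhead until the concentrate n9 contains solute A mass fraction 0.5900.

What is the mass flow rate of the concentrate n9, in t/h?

solute A entering = 2428×0.381 + 2232×0.069 + 1991×0.256 = 1588.8 t/h.
All solute A reports to n9, so n9 = 1588.8/0.590 = 2692.8 t/h.

2693 t/h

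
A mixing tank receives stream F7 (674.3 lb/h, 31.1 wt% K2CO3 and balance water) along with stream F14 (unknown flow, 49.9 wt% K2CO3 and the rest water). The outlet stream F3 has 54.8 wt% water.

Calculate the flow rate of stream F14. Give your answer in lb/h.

Let F14 be the unknown flow. Total out = 674.3 + F14.
water balance: 464.59 + 0.501·F14 = 0.548·(674.3 + F14)
(0.501 − 0.548)·F14 = 0.548×674.3 − 464.59 = -95.076
F14 = -95.076 / -0.047 = 2022.9 lb/h

2023 lb/h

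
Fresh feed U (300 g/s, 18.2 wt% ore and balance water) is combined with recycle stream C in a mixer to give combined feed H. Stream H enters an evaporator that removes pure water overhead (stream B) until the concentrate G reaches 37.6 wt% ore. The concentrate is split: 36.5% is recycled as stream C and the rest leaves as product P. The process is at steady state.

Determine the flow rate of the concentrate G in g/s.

Overall ore balance (none leaves overhead): ore in fresh feed = ore in product, i.e. 300×0.182 = (1−0.365)·G·0.376.
G = 54.6/(0.376×0.635) = 228.68 g/s.

228.7 g/s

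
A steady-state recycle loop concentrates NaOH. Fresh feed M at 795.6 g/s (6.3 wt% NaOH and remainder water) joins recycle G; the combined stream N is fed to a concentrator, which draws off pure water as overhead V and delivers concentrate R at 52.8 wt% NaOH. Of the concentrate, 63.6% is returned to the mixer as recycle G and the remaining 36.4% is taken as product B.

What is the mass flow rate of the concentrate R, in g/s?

Overall NaOH balance (none leaves overhead): NaOH in fresh feed = NaOH in product, i.e. 795.6×0.063 = (1−0.636)·R·0.528.
R = 50.123/(0.528×0.364) = 260.8 g/s.

260.8 g/s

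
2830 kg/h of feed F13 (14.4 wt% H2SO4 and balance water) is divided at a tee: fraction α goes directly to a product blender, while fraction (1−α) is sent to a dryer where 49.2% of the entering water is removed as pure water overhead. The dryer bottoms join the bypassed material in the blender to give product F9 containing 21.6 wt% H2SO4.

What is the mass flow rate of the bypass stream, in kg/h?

590.1 kg/h

All 2830×0.144 = 407.52 kg/h of H2SO4 reaches F9, so F9 = 407.52/0.216 = 1886.7 kg/h and vapour = 943.33 kg/h.
The evaporator receives (1−α)·2830 of feed at 0.856 water and removes 0.492 of that water:
0.492×0.856×(1−α)×2830 = 943.33
(1−α) = 943.33/1191.9 = 0.7915;  α = 0.2085.
Bypass flow = 0.2085×2830 = 590.11 kg/h.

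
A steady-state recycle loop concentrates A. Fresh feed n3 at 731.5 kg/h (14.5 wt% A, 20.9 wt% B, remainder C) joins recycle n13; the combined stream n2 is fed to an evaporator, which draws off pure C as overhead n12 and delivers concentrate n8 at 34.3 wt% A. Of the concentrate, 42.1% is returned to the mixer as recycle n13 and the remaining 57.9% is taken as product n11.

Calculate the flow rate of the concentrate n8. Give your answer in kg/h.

534.1 kg/h

Overall A balance (none leaves overhead): A in fresh feed = A in product, i.e. 731.5×0.145 = (1−0.421)·n8·0.343.
n8 = 106.07/(0.343×0.579) = 534.08 kg/h.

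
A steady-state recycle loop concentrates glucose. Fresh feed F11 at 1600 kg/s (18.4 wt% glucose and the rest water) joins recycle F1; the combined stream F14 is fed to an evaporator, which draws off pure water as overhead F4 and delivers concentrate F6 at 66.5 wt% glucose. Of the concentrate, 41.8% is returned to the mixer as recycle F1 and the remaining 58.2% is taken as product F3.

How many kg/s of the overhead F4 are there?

Overall glucose balance (none leaves overhead): glucose in fresh feed = glucose in product, i.e. 1600×0.184 = (1−0.418)·F6·0.665.
F6 = 294.4/(0.665×0.582) = 760.66 kg/s.
Recycle F1 = 0.418×760.66 = 317.96 kg/s.
Combined feed F14 = 1600 + 317.96 = 1918 kg/s.
Overhead F4 = F14 − F6 = 1918 − 760.66 = 1157.3 kg/s.

1157 kg/s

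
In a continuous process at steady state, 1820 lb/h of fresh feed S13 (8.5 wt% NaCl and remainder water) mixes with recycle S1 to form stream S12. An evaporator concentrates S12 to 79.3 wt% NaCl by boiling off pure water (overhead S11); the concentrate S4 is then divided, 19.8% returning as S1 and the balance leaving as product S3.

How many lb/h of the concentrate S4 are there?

243.2 lb/h

Overall NaCl balance (none leaves overhead): NaCl in fresh feed = NaCl in product, i.e. 1820×0.085 = (1−0.198)·S4·0.793.
S4 = 154.7/(0.793×0.802) = 243.24 lb/h.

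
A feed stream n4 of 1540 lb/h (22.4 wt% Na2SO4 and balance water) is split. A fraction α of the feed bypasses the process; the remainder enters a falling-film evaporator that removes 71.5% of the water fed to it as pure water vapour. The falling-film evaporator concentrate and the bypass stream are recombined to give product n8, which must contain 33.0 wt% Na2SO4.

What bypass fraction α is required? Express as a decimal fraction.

0.421

All 1540×0.224 = 344.96 lb/h of Na2SO4 reaches n8, so n8 = 344.96/0.330 = 1045.3 lb/h and vapour = 494.67 lb/h.
The evaporator receives (1−α)·1540 of feed at 0.776 water and removes 0.715 of that water:
0.715×0.776×(1−α)×1540 = 494.67
(1−α) = 494.67/854.45 = 0.5789;  α = 0.4211.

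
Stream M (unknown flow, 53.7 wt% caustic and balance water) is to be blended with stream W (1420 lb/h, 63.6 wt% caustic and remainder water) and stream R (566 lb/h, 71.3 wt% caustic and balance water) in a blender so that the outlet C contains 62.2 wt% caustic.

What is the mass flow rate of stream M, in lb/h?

Let M be the unknown flow. Total out = 1986 + M.
caustic balance: 1306.7 + 0.537·M = 0.622·(1986 + M)
(0.537 − 0.622)·M = 0.622×1986 − 1306.7 = -71.386
M = -71.386 / -0.085 = 839.84 lb/h

839.8 lb/h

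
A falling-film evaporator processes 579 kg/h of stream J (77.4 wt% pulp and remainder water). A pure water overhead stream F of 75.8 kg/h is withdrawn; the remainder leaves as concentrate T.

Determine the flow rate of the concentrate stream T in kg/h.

Concentrate = 579 − 75.8 = 503.2 kg/h.

503.2 kg/h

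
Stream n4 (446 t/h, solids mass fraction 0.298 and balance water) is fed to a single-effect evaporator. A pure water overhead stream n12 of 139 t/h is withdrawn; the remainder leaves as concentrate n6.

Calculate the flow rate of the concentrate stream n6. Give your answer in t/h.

Concentrate = 446 − 139 = 307 t/h.

307 t/h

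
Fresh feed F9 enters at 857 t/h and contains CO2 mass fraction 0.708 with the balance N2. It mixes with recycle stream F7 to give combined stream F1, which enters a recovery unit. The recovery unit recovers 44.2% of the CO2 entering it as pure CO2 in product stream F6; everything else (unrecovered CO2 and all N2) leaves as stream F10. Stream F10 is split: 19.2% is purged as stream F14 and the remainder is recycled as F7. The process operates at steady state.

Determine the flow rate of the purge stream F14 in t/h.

N2 enters only via F9 and leaves only via the purge: 857×0.292 = 0.192×(N2 in F10), and the recovery unit passes all N2, so N2 in F1 = N2 in F10 = 1303.4 t/h.
CO2 in F1: m_A = 857×0.708 + (1−0.192)·(1−0.442)·m_A, so m_A = 606.76/0.5491 = 1104.9 t/h.
F10 = (1−0.442)×1104.9 + 1303.4 = 1919.9 t/h.
Purge F14 = 0.192×1919.9 = 368.62 t/h.

368.6 t/h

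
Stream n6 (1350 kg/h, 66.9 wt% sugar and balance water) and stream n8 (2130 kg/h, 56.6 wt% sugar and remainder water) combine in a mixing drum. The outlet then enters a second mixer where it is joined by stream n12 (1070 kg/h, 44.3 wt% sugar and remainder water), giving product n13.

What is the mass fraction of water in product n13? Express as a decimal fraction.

0.432

Overall, product flow = 4550 kg/h.
water in = 1350×0.331 + 2130×0.434 + 1070×0.557 = 1967.3 kg/h.
water fraction in n13 = 0.432.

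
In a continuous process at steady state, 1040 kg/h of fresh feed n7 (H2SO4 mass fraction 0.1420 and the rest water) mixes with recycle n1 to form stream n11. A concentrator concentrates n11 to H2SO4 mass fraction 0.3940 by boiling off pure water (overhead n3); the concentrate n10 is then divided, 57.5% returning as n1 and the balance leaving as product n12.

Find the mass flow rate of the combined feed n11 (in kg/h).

Overall H2SO4 balance (none leaves overhead): H2SO4 in fresh feed = H2SO4 in product, i.e. 1040×0.142 = (1−0.575)·n10·0.394.
n10 = 147.68/(0.394×0.425) = 881.93 kg/h.
Recycle n1 = 0.575×881.93 = 507.11 kg/h.
Combined feed n11 = 1040 + 507.11 = 1547.1 kg/h.

1547 kg/h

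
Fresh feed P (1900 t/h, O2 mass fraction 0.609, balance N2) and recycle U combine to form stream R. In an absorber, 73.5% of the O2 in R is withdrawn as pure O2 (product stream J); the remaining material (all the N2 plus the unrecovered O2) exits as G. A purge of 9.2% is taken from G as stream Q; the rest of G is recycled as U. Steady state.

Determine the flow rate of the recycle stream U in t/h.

7699 t/h

N2 enters only via P and leaves only via the purge: 1900×0.391 = 0.092×(N2 in G), and the absorber passes all N2, so N2 in R = N2 in G = 8075 t/h.
O2 in R: m_A = 1900×0.609 + (1−0.092)·(1−0.735)·m_A, so m_A = 1157.1/0.7594 = 1523.7 t/h.
G = (1−0.735)×1523.7 + 8075 = 8478.8 t/h.
Recycle U = (1−0.092)×8478.8 = 7698.7 t/h.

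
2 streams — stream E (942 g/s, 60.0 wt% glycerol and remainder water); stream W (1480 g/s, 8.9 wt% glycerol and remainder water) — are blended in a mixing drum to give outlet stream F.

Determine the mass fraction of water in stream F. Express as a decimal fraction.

Total flow out = 942 + 1480 = 2422 g/s.
water in = 942×0.400 + 1480×0.911 = 1725.1 g/s.
water mass fraction in F = 1725.1/2422 = 0.712.

0.712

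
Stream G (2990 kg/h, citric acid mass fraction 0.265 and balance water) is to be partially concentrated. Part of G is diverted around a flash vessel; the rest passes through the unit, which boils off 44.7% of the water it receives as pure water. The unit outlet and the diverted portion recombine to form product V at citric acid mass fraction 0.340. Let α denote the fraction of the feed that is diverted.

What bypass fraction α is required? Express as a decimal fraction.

0.329

All 2990×0.265 = 792.35 kg/h of citric acid reaches V, so V = 792.35/0.340 = 2330.4 kg/h and vapour = 659.56 kg/h.
The evaporator receives (1−α)·2990 of feed at 0.735 water and removes 0.447 of that water:
0.447×0.735×(1−α)×2990 = 659.56
(1−α) = 659.56/982.35 = 0.6714;  α = 0.3286.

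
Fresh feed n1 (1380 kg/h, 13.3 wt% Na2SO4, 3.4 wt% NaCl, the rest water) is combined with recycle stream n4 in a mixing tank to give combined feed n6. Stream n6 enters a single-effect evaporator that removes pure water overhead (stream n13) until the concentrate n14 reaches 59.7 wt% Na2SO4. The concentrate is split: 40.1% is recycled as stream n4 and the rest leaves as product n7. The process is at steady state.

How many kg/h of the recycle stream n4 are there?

205.8 kg/h

Overall Na2SO4 balance (none leaves overhead): Na2SO4 in fresh feed = Na2SO4 in product, i.e. 1380×0.133 = (1−0.401)·n14·0.597.
n14 = 183.54/(0.597×0.599) = 513.25 kg/h.
Recycle n4 = 0.401×513.25 = 205.81 kg/h.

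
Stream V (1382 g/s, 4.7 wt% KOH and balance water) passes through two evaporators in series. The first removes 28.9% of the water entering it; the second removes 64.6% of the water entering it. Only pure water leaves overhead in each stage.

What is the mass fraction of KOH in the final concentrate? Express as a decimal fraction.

water in feed = 1382×0.953 = 1317 g/s.
After stage 1: water left = (1−0.289)×1317 = 936.42; stream total = 1001.4 g/s.
After stage 2: water left = (1−0.646)×936.42 = 331.49; final concentrate = 396.45 g/s.
KOH fraction = 64.954/396.45 = 0.164.

0.164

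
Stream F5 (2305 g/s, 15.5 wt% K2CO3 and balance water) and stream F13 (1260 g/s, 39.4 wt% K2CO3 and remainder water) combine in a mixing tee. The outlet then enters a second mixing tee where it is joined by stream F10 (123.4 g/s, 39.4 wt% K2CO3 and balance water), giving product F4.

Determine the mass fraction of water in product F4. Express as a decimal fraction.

0.755

Overall, product flow = 3688.4 g/s.
water in = 2305×0.845 + 1260×0.606 + 123.4×0.606 = 2786.1 g/s.
water fraction in F4 = 0.755.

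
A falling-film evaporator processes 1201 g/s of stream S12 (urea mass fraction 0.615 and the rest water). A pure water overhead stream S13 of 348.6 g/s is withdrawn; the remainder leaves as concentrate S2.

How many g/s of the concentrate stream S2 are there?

852.4 g/s

Concentrate = 1201 − 348.6 = 852.4 g/s.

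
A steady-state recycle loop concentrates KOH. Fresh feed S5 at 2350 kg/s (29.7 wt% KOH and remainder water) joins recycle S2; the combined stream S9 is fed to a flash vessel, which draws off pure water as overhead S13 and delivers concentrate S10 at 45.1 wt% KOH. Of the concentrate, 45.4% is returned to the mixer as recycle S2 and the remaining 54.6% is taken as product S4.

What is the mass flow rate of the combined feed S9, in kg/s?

3637 kg/s

Overall KOH balance (none leaves overhead): KOH in fresh feed = KOH in product, i.e. 2350×0.297 = (1−0.454)·S10·0.451.
S10 = 697.95/(0.451×0.546) = 2834.4 kg/s.
Recycle S2 = 0.454×2834.4 = 1286.8 kg/s.
Combined feed S9 = 2350 + 1286.8 = 3636.8 kg/s.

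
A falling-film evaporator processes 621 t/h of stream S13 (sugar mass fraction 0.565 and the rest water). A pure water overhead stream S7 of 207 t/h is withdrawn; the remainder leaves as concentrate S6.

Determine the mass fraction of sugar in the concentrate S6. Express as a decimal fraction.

0.847

sugar is not removed: 621×0.565 = 350.86 t/h of sugar enters S6.
Concentrate = 621 − 207 = 414 t/h.
Mass fraction = 350.86/414 = 0.847.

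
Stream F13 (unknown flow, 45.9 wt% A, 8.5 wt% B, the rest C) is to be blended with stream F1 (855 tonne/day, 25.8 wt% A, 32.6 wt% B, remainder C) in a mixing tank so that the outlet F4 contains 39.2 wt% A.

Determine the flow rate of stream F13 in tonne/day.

1710 tonne/day

Let F13 be the unknown flow. Total out = 855 + F13.
A balance: 220.59 + 0.459·F13 = 0.392·(855 + F13)
(0.459 − 0.392)·F13 = 0.392×855 − 220.59 = 114.57
F13 = 114.57 / 0.067 = 1710 tonne/day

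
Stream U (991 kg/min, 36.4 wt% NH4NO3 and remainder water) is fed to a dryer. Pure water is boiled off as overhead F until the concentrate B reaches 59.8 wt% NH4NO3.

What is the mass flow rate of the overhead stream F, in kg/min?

NH4NO3 is conserved: 991×0.364 = 360.72 kg/min all reports to the concentrate.
Concentrate = 360.72/(target fraction) = 603.22 kg/min.
Overhead = 991 − 603.22 = 387.78 kg/min.

387.8 kg/min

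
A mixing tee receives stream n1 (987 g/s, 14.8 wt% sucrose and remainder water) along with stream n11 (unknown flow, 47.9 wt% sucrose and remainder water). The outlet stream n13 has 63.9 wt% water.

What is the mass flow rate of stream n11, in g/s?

Let n11 be the unknown flow. Total out = 987 + n11.
water balance: 840.92 + 0.521·n11 = 0.639·(987 + n11)
(0.521 − 0.639)·n11 = 0.639×987 − 840.92 = -210.23
n11 = -210.23 / -0.118 = 1781.6 g/s

1782 g/s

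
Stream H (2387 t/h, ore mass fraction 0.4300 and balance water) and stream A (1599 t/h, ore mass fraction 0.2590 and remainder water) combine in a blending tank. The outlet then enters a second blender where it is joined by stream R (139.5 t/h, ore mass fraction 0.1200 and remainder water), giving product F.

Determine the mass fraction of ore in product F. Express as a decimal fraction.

0.3532

Overall, product flow = 4125.5 t/h.
ore in = 2387×0.430 + 1599×0.259 + 139.5×0.120 = 1457.3 t/h.
ore fraction in F = 0.3532.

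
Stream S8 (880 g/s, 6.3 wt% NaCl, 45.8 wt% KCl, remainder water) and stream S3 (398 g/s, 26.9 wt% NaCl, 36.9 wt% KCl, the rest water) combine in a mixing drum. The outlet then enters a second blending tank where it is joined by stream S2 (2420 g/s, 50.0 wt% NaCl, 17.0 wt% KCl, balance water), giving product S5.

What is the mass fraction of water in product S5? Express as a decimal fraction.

Overall, product flow = 3698 g/s.
water in = 880×0.479 + 398×0.362 + 2420×0.330 = 1364.2 g/s.
water fraction in S5 = 0.3689.

0.3689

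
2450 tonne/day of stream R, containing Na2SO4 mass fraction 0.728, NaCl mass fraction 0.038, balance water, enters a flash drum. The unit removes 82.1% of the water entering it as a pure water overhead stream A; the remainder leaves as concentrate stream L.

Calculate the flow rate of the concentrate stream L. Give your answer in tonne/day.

water entering = 2450×0.234 = 573.3 tonne/day; overhead removed = 0.821×573.3 = 470.68 tonne/day.
Concentrate = 2450 − 470.68 = 1979.3 tonne/day.

1979 tonne/day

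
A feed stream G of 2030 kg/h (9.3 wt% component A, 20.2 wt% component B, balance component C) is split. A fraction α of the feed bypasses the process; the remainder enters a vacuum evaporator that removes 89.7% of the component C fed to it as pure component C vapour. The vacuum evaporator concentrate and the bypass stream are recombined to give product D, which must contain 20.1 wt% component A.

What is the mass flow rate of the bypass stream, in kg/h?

All 2030×0.093 = 188.79 kg/h of component A reaches D, so D = 188.79/0.201 = 939.25 kg/h and vapour = 1090.7 kg/h.
The evaporator receives (1−α)·2030 of feed at 0.705 component C and removes 0.897 of that component C:
0.897×0.705×(1−α)×2030 = 1090.7
(1−α) = 1090.7/1283.7 = 0.8497;  α = 0.1503.
Bypass flow = 0.1503×2030 = 305.19 kg/h.

305.2 kg/h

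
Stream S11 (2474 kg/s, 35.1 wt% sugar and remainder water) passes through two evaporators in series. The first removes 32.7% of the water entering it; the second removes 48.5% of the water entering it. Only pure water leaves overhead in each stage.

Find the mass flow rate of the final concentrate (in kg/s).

water in feed = 2474×0.649 = 1605.6 kg/s.
After stage 1: water left = (1−0.327)×1605.6 = 1080.6; stream total = 1949 kg/s.
After stage 2: water left = (1−0.485)×1080.6 = 556.5; final concentrate = 1424.9 kg/s.

1425 kg/s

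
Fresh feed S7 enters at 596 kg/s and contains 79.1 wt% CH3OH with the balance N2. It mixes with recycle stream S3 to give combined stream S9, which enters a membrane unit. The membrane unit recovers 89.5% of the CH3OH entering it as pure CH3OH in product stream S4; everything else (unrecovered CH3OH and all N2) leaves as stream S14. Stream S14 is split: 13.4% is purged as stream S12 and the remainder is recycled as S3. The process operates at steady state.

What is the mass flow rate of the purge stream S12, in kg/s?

131.9 kg/s

N2 enters only via S7 and leaves only via the purge: 596×0.209 = 0.134×(N2 in S14), and the membrane unit passes all N2, so N2 in S9 = N2 in S14 = 929.58 kg/s.
CH3OH in S9: m_A = 596×0.791 + (1−0.134)·(1−0.895)·m_A, so m_A = 471.44/0.9091 = 518.59 kg/s.
S14 = (1−0.895)×518.59 + 929.58 = 984.03 kg/s.
Purge S12 = 0.134×984.03 = 131.86 kg/s.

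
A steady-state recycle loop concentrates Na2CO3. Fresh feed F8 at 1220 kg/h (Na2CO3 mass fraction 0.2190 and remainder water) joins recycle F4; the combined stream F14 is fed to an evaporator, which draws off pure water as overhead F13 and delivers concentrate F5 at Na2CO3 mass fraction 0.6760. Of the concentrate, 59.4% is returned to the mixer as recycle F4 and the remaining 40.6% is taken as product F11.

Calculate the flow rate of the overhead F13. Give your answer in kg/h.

Overall Na2CO3 balance (none leaves overhead): Na2CO3 in fresh feed = Na2CO3 in product, i.e. 1220×0.219 = (1−0.594)·F5·0.676.
F5 = 267.18/(0.676×0.406) = 973.49 kg/h.
Recycle F4 = 0.594×973.49 = 578.25 kg/h.
Combined feed F14 = 1220 + 578.25 = 1798.3 kg/h.
Overhead F13 = F14 − F5 = 1798.3 − 973.49 = 824.76 kg/h.

824.8 kg/h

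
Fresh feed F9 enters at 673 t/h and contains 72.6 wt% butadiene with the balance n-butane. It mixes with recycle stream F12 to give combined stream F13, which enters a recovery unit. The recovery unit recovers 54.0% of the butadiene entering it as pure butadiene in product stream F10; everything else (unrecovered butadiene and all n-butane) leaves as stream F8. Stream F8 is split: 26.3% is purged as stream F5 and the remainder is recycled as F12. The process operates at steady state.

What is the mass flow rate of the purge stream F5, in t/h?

n-butane enters only via F9 and leaves only via the purge: 673×0.274 = 0.263×(n-butane in F8), and the recovery unit passes all n-butane, so n-butane in F13 = n-butane in F8 = 701.15 t/h.
butadiene in F13: m_A = 673×0.726 + (1−0.263)·(1−0.540)·m_A, so m_A = 488.6/0.6610 = 739.2 t/h.
F8 = (1−0.540)×739.2 + 701.15 = 1041.2 t/h.
Purge F5 = 0.263×1041.2 = 273.83 t/h.

273.8 t/h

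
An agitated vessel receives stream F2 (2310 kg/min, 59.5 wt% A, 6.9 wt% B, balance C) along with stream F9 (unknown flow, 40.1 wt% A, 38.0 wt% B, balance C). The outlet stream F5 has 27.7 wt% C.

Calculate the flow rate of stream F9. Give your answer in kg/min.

Let F9 be the unknown flow. Total out = 2310 + F9.
C balance: 776.16 + 0.219·F9 = 0.277·(2310 + F9)
(0.219 − 0.277)·F9 = 0.277×2310 − 776.16 = -136.29
F9 = -136.29 / -0.058 = 2349.8 kg/min

2350 kg/min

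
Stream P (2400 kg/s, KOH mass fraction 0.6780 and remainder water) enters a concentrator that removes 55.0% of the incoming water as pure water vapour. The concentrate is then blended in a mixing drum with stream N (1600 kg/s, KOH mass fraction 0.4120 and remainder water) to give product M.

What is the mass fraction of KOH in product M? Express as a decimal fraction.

0.6396

Vapour removed = 0.550×0.322×2400 = 425.04 kg/s; concentrate = 1975 kg/s.
KOH reaching the mixer = 1627.2 (from concentrate) + 1600×0.412 = 2286.4 kg/s.
Product flow = 1975 + 1600 = 3575 kg/s; KOH fraction = 0.6396.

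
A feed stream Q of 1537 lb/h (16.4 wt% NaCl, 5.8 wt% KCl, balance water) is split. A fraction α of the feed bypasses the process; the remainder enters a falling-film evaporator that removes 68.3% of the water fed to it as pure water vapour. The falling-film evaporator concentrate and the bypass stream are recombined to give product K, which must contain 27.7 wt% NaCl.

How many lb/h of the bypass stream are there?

357 lb/h

All 1537×0.164 = 252.07 lb/h of NaCl reaches K, so K = 252.07/0.277 = 909.99 lb/h and vapour = 627.01 lb/h.
The evaporator receives (1−α)·1537 of feed at 0.778 water and removes 0.683 of that water:
0.683×0.778×(1−α)×1537 = 627.01
(1−α) = 627.01/816.72 = 0.7677;  α = 0.2323.
Bypass flow = 0.2323×1537 = 357.03 lb/h.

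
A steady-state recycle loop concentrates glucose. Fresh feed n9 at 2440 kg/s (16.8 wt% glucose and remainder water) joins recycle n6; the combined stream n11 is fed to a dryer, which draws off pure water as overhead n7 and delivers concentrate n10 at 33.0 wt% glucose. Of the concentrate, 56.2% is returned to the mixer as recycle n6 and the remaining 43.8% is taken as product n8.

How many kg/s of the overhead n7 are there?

1198 kg/s

Overall glucose balance (none leaves overhead): glucose in fresh feed = glucose in product, i.e. 2440×0.168 = (1−0.562)·n10·0.330.
n10 = 409.92/(0.330×0.438) = 2836 kg/s.
Recycle n6 = 0.562×2836 = 1593.8 kg/s.
Combined feed n11 = 2440 + 1593.8 = 4033.8 kg/s.
Overhead n7 = n11 − n10 = 4033.8 − 2836 = 1197.8 kg/s.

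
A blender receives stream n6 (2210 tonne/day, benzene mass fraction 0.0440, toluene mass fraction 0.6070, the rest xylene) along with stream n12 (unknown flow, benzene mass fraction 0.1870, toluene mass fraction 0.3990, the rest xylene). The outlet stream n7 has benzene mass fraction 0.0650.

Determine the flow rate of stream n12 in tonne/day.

380.4 tonne/day

Let n12 be the unknown flow. Total out = 2210 + n12.
benzene balance: 97.24 + 0.187·n12 = 0.065·(2210 + n12)
(0.187 − 0.065)·n12 = 0.065×2210 − 97.24 = 46.41
n12 = 46.41 / 0.122 = 380.41 tonne/day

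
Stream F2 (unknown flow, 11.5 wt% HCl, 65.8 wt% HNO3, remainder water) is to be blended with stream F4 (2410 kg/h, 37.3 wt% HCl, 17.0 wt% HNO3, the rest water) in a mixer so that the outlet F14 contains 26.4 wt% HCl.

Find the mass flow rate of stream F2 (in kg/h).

1763 kg/h

Let F2 be the unknown flow. Total out = 2410 + F2.
HCl balance: 898.93 + 0.115·F2 = 0.264·(2410 + F2)
(0.115 − 0.264)·F2 = 0.264×2410 − 898.93 = -262.69
F2 = -262.69 / -0.149 = 1763 kg/h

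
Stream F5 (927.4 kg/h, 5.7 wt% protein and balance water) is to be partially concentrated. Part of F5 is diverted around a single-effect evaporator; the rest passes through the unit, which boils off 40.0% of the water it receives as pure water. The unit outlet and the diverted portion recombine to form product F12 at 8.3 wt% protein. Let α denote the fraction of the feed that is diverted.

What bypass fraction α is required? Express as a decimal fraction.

0.170

All 927.4×0.057 = 52.862 kg/h of protein reaches F12, so F12 = 52.862/0.083 = 636.89 kg/h and vapour = 290.51 kg/h.
The evaporator receives (1−α)·927.4 of feed at 0.943 water and removes 0.400 of that water:
0.400×0.943×(1−α)×927.4 = 290.51
(1−α) = 290.51/349.82 = 0.8305;  α = 0.1695.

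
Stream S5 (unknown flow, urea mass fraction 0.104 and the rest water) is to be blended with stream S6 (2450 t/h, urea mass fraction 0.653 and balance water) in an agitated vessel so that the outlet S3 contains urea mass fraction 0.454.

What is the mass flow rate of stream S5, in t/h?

Let S5 be the unknown flow. Total out = 2450 + S5.
urea balance: 1599.9 + 0.104·S5 = 0.454·(2450 + S5)
(0.104 − 0.454)·S5 = 0.454×2450 − 1599.9 = -487.55
S5 = -487.55 / -0.350 = 1393 t/h

1393 t/h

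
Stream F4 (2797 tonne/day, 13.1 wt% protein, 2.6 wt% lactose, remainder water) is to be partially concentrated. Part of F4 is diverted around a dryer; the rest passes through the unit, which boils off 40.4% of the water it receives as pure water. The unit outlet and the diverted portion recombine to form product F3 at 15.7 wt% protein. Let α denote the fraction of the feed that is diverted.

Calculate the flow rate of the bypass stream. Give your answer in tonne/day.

1437 tonne/day

All 2797×0.131 = 366.41 tonne/day of protein reaches F3, so F3 = 366.41/0.157 = 2333.8 tonne/day and vapour = 463.2 tonne/day.
The evaporator receives (1−α)·2797 of feed at 0.843 water and removes 0.404 of that water:
0.404×0.843×(1−α)×2797 = 463.2
(1−α) = 463.2/952.58 = 0.4863;  α = 0.5137.
Bypass flow = 0.5137×2797 = 1436.9 tonne/day.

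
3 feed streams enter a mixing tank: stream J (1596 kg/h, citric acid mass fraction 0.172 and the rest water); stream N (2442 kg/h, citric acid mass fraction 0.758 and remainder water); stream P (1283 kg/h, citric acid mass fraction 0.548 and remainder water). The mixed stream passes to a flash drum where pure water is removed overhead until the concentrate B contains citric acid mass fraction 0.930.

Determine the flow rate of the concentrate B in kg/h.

3042 kg/h

citric acid entering = 1596×0.172 + 2442×0.758 + 1283×0.548 = 2828.6 kg/h.
All citric acid reports to B, so B = 2828.6/0.930 = 3041.5 kg/h.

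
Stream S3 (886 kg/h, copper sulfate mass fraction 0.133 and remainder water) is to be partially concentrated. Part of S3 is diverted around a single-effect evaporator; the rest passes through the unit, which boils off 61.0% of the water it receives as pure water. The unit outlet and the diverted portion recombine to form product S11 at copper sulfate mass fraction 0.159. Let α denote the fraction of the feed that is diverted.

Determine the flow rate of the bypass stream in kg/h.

All 886×0.133 = 117.84 kg/h of copper sulfate reaches S11, so S11 = 117.84/0.159 = 741.12 kg/h and vapour = 144.88 kg/h.
The evaporator receives (1−α)·886 of feed at 0.867 water and removes 0.610 of that water:
0.610×0.867×(1−α)×886 = 144.88
(1−α) = 144.88/468.58 = 0.3092;  α = 0.6908.
Bypass flow = 0.6908×886 = 612.06 kg/h.

612.1 kg/h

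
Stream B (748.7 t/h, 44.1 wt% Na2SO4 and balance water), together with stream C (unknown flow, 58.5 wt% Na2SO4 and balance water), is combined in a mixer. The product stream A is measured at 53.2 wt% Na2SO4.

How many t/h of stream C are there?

Let C be the unknown flow. Total out = 748.7 + C.
Na2SO4 balance: 330.18 + 0.585·C = 0.532·(748.7 + C)
(0.585 − 0.532)·C = 0.532×748.7 − 330.18 = 68.132
C = 68.132 / 0.053 = 1285.5 t/h

1286 t/h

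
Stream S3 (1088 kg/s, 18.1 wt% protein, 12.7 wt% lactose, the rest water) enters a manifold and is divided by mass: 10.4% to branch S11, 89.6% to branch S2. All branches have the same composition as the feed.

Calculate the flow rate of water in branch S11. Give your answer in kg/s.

Branch S11 total = 0.104×1088 = 113.15 kg/s.
water in S11 = 0.692×113.15 = 78.301 kg/s.

78.3 kg/s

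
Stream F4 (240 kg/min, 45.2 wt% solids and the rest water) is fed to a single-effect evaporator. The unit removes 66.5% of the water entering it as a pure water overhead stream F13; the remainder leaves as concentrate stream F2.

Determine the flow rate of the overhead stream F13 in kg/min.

water entering = 240×0.548 = 131.52 kg/min; overhead removed = 0.665×131.52 = 87.461 kg/min.

87.46 kg/min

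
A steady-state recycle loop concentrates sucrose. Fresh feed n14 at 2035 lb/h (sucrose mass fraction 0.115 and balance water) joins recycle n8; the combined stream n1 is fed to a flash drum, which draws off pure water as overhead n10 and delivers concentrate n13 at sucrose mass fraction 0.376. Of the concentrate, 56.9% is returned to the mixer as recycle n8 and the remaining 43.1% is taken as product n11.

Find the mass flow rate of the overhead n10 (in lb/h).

1413 lb/h

Overall sucrose balance (none leaves overhead): sucrose in fresh feed = sucrose in product, i.e. 2035×0.115 = (1−0.569)·n13·0.376.
n13 = 234.03/(0.376×0.431) = 1444.1 lb/h.
Recycle n8 = 0.569×1444.1 = 821.69 lb/h.
Combined feed n1 = 2035 + 821.69 = 2856.7 lb/h.
Overhead n10 = n1 − n13 = 2856.7 − 1444.1 = 1412.6 lb/h.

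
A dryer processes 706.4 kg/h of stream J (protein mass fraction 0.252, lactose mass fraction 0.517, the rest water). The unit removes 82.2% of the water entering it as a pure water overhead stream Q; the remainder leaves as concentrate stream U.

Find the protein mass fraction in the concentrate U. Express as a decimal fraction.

protein is not removed: 706.4×0.252 = 178.01 kg/h of protein enters U.
water entering = 706.4×0.231 = 163.18 kg/h; overhead removed = 0.822×163.18 = 134.13 kg/h.
Concentrate = 706.4 − 134.13 = 572.27 kg/h.
Mass fraction = 178.01/572.27 = 0.311.

0.311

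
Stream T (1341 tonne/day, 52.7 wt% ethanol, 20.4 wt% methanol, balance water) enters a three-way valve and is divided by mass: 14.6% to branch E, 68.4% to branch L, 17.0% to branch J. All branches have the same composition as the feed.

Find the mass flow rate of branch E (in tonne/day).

195.8 tonne/day

Branch E flow = 0.146×1341 = 195.79 tonne/day.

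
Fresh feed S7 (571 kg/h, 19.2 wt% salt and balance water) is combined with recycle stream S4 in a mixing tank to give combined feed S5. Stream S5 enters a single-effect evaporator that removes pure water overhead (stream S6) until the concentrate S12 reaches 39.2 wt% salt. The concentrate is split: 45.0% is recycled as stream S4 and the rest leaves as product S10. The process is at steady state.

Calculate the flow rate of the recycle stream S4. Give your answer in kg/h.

228.8 kg/h

Overall salt balance (none leaves overhead): salt in fresh feed = salt in product, i.e. 571×0.192 = (1−0.450)·S12·0.392.
S12 = 109.63/(0.392×0.550) = 508.5 kg/h.
Recycle S4 = 0.450×508.5 = 228.82 kg/h.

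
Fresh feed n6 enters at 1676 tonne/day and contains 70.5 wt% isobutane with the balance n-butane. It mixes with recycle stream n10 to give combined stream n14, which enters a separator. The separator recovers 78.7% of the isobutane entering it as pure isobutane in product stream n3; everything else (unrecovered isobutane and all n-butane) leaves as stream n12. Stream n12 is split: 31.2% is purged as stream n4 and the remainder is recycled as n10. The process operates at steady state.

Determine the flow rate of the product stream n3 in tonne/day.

isobutane in n14: m_A = 1676×0.705 + (1−0.312)·(1−0.787)·m_A, so m_A = 1181.6/0.8535 = 1384.5 tonne/day.
Product n3 = 0.787×1384.5 = 1089.6 tonne/day.

1090 tonne/day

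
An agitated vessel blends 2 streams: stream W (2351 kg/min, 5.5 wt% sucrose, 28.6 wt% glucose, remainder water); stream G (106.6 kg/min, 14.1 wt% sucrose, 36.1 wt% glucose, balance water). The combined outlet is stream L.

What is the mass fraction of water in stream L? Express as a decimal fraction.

Total flow out = 2351 + 106.6 = 2457.6 kg/min.
water in = 2351×0.659 + 106.6×0.498 = 1602.4 kg/min.
water mass fraction in L = 1602.4/2457.6 = 0.6520.

0.6520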